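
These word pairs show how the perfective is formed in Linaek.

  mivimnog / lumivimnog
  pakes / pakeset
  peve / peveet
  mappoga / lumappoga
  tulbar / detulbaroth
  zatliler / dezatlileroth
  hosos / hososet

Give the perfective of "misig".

zatliler and pakes both have last vowel 'e' yet inflect differently (dezatlileroth, pakeset), so the last vowel is not what conditions the rule; the final letter is.
"misig" ends in -g. The one such stem in the data (mivimnog → lumivimnog) adds the prefix lu-, so the same rule applies.
The other patterns: stems ending in -r add de- … -oth around the stem; stems ending in -e or -s add -et.
So misig → lumisig.

lumisig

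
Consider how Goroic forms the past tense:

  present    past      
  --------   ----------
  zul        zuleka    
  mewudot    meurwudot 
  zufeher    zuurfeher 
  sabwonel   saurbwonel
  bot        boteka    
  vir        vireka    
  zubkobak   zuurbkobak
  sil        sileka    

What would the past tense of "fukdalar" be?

fuurkdalar

zufeher and vir both end in -r yet inflect differently (zuurfeher, vireka), so the final letter is not what conditions the rule; the number of vowels is.
"fukdalar" has 3 vowels. The stems with 3 vowels (zubkobak → zuurbkobak, mewudot → meurwudot, sabwonel → saurbwonel) insert -ur- after the first vowel.
So fukdalar → fuurkdalar.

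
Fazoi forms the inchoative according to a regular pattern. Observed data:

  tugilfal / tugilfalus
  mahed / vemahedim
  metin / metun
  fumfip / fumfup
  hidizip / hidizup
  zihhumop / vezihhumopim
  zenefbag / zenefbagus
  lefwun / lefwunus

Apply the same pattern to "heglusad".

heglusadus

zihhumop and fumfip both end in -p yet inflect differently (vezihhumopim, fumfup), so the final letter is not what conditions the rule; the last vowel is.
"heglusad" has last vowel 'a'. The stems whose last vowel is 'a' (tugilfal → tugilfalus, zenefbag → zenefbagus) add -us.
The other patterns: stems whose last vowel is 'e' or 'o' add ve- … -im around the stem; stems whose last vowel is 'i' change the last vowel to 'u'.
So heglusad → heglusadus.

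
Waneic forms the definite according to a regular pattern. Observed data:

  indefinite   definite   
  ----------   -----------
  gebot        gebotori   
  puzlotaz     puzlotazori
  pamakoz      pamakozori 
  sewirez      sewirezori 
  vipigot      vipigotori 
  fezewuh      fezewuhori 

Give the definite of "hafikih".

Every pair shown (gebot → gebotori, puzlotaz → puzlotazori, pamakoz → pamakozori, …) follows the same rule: add -ori.
So hafikih → hafikihori.

hafikihori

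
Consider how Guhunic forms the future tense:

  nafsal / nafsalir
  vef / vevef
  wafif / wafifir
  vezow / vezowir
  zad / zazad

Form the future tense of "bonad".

"bonad" has 2 vowels. The stems with 2 vowels (wafif → wafifir, nafsal → nafsalir, vezow → vezowir) add -ir.
So bonad → bonadir.

bonadir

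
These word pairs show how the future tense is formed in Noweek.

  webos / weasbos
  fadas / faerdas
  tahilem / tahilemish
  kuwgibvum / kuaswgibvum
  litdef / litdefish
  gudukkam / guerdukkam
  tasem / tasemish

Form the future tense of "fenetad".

gudukkam and tasem both end in -m yet inflect differently (guerdukkam, tasemish), so the final letter is not what conditions the rule; the last vowel is.
"fenetad" has last vowel 'a'. The stems whose last vowel is 'a' (gudukkam → guerdukkam, fadas → faerdas) insert -er- after the first vowel.
So fenetad → feernetad.

feernetad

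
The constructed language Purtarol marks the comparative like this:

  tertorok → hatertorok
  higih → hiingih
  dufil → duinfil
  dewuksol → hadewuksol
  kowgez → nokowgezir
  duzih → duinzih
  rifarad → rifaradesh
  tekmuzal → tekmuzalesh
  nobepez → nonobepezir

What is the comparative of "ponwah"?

ponwahesh

"ponwah" has last vowel 'a'. The stems whose last vowel is 'a' (rifarad → rifaradesh, tekmuzal → tekmuzalesh) add -esh.
The other patterns: stems whose last vowel is 'i' insert -in- after the first vowel; stems whose last vowel is 'e' add no- … -ir around the stem; stems whose last vowel is 'o' add the prefix ha-.
So ponwah → ponwahesh.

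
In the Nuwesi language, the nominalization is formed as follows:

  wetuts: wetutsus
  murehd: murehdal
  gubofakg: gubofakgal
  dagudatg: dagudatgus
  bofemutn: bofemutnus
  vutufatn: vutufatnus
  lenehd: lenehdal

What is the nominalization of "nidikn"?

nidiknal

dagudatg and gubofakg both end in -g yet inflect differently (dagudatgus, gubofakgal), so the final letter is not what conditions the rule; the second-to-last letter is.
"nidikn" has second-to-last letter 'k'. The one such stem in the data (gubofakg → gubofakgal) adds -al, so the same rule applies.
The other pattern: stems whose second-to-last letter is 't' add -us.
So nidikn → nidiknal.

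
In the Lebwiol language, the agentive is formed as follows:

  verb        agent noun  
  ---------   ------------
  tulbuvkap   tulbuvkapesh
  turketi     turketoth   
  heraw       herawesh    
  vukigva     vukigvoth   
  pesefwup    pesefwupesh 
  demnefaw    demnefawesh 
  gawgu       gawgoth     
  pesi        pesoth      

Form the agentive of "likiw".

likiwesh

heraw and vukigva both have last vowel 'a' yet inflect differently (herawesh, vukigvoth), so the last vowel is not what conditions the rule; whether the stem ends in a vowel or a consonant is.
"likiw" ends in a consonant. The stems ending in a consonant (heraw → herawesh, tulbuvkap → tulbuvkapesh, pesefwup → pesefwupesh) add -esh.
The other pattern: stems ending in a vowel drop the final letter and add -oth.
So likiw → likiwesh.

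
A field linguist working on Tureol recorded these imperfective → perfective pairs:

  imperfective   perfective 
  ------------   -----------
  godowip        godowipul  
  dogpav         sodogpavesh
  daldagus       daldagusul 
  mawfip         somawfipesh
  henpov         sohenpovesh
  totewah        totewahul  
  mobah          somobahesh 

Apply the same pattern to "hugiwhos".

hugiwhosul

godowip and mawfip both end in -p yet inflect differently (godowipul, somawfipesh), so the final letter is not what conditions the rule; the number of vowels is.
"hugiwhos" has 3 vowels. The stems with 3 vowels (daldagus → daldagusul, godowip → godowipul, totewah → totewahul) add -ul.
The other pattern: stems with 2 vowels add so- … -esh around the stem.
So hugiwhos → hugiwhosul.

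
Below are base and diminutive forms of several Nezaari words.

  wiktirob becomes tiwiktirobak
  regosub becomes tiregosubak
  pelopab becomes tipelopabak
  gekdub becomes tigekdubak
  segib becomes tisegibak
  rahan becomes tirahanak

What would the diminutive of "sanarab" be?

tisanarabak

Every pair shown (wiktirob → tiwiktirobak, regosub → tiregosubak, pelopab → tipelopabak, …) follows the same rule: add ti- … -ak around the stem.
So sanarab → tisanarabak.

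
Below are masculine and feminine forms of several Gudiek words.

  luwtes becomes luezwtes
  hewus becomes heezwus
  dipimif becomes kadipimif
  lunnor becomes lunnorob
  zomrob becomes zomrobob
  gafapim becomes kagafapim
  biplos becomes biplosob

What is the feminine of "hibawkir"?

kahibawkir

"hibawkir" has last vowel 'i'. The stems whose last vowel is 'i' (dipimif → kadipimif, gafapim → kagafapim) add the prefix ka-.
So hibawkir → kahibawkir.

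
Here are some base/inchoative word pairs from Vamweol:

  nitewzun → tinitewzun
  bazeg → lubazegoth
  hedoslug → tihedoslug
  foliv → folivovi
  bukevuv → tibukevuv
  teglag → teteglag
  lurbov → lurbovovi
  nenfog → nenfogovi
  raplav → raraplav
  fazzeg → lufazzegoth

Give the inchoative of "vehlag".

vevehlag

hedoslug and bazeg both end in -g yet inflect differently (tihedoslug, lubazegoth), so the final letter is not what conditions the rule; the last vowel is.
"vehlag" has last vowel 'a'. The stems whose last vowel is 'a' (raplav → raraplav, teglag → teteglag) repeat the first consonant+vowel as a prefix.
So vehlag → vevehlag.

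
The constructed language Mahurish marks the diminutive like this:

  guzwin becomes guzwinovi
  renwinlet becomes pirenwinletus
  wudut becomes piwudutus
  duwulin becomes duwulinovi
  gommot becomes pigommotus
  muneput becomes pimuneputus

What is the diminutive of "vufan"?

"vufan" ends in -n. The stems ending in -n (duwulin → duwulinovi, guzwin → guzwinovi) add -ovi.
The other pattern: stems ending in -t add pi- … -us around the stem.
So vufan → vufanovi.

vufanovi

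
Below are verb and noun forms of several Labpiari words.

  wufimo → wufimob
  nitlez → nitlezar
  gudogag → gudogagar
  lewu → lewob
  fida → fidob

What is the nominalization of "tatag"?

"tatag" ends in a consonant. The stems ending in a consonant (gudogag → gudogagar, nitlez → nitlezar) add -ar.
So tatag → tatagar.

tatagar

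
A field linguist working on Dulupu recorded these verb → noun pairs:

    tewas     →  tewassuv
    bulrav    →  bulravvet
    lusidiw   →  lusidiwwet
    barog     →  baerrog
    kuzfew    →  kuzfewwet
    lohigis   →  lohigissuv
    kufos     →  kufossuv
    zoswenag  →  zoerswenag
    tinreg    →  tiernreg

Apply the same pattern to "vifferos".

"vifferos" ends in -s. The stems ending in -s (kufos → kufossuv, tewas → tewassuv, lohigis → lohigissuv) double the final consonant and add -uv.
So vifferos → vifferossuv.

vifferossuv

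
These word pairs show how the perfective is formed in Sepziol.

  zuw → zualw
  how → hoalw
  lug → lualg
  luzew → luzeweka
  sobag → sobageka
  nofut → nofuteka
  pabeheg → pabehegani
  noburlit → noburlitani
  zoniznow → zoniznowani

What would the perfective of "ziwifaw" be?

"ziwifaw" has 3 vowels. The stems with 3 vowels (pabeheg → pabehegani, noburlit → noburlitani, zoniznow → zoniznowani) add -ani.
So ziwifaw → ziwifawani.

ziwifawani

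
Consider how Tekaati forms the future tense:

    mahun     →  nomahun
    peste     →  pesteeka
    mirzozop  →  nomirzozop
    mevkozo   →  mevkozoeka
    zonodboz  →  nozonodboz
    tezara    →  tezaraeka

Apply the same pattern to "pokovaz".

nopokovaz

"pokovaz" ends in a consonant. The stems ending in a consonant (mirzozop → nomirzozop, mahun → nomahun, zonodboz → nozonodboz) add the prefix no-.
So pokovaz → nopokovaz.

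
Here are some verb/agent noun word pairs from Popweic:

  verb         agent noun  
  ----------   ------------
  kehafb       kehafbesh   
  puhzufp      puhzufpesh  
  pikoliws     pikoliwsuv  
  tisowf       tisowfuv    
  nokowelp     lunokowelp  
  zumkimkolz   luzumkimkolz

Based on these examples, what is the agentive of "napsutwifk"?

napsutwifkesh

"napsutwifk" has second-to-last letter 'f'. The stems whose second-to-last letter is 'f' (kehafb → kehafbesh, puhzufp → puhzufpesh) add -esh.
The other patterns: stems whose second-to-last letter is 'l' add the prefix lu-; stems whose second-to-last letter is 'w' add -uv.
So napsutwifk → napsutwifkesh.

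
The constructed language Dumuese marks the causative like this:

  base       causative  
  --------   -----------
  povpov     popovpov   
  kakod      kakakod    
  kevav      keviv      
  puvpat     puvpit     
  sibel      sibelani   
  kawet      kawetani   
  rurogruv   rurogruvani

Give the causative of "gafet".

povpov and kevav both end in -v yet inflect differently (popovpov, keviv), so the final letter is not what conditions the rule; the last vowel is.
"gafet" has last vowel 'e'. The stems whose last vowel is 'e' (sibel → sibelani, kawet → kawetani) add -ani.
So gafet → gafetani.

gafetani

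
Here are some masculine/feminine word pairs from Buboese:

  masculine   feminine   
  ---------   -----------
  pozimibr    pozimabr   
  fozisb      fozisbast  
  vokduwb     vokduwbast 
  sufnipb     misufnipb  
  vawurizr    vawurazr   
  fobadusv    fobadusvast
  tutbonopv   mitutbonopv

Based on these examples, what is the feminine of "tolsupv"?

mitolsupv

vokduwb and sufnipb both end in -b yet inflect differently (vokduwbast, misufnipb), so the final letter is not what conditions the rule; the second-to-last letter is.
"tolsupv" has second-to-last letter 'p'. The stems whose second-to-last letter is 'p' (sufnipb → misufnipb, tutbonopv → mitutbonopv) add the prefix mi-.
The other patterns: stems whose second-to-last letter is 's' or 'w' add -ast; stems whose second-to-last letter is 'b' or 'z' change the last vowel to 'a'.
So tolsupv → mitolsupv.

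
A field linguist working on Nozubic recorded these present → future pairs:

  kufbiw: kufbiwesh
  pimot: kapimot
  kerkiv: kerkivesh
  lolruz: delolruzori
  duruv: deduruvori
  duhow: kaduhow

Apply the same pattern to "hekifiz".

hekifizesh

kufbiw and duhow both end in -w yet inflect differently (kufbiwesh, kaduhow), so the final letter is not what conditions the rule; the last vowel is.
"hekifiz" has last vowel 'i'. The stems whose last vowel is 'i' (kufbiw → kufbiwesh, kerkiv → kerkivesh) add -esh.
So hekifiz → hekifizesh.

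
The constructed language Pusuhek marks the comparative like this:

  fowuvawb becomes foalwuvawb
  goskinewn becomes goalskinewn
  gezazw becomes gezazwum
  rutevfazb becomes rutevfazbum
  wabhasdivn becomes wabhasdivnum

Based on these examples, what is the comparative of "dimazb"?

fowuvawb and rutevfazb both end in -b yet inflect differently (foalwuvawb, rutevfazbum), so the final letter is not what conditions the rule; the second-to-last letter is.
"dimazb" has second-to-last letter 'z'. The stems whose second-to-last letter is 'z' (gezazw → gezazwum, rutevfazb → rutevfazbum) add -um.
The other pattern: stems whose second-to-last letter is 'w' insert -al- after the first vowel.
So dimazb → dimazbum.

dimazbum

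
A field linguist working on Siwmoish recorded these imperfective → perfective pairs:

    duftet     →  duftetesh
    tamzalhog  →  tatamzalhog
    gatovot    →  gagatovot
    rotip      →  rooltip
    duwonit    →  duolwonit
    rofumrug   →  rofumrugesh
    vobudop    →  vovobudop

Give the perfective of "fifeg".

gatovot and duwonit both end in -t yet inflect differently (gagatovot, duolwonit), so the final letter is not what conditions the rule; the last vowel is.
"fifeg" has last vowel 'e'. The one such stem in the data (duftet → duftetesh) adds -esh, so the same rule applies.
The other patterns: stems whose last vowel is 'o' repeat the first consonant+vowel as a prefix; stems whose last vowel is 'i' insert -ol- after the first vowel.
So fifeg → fifegesh.

fifegesh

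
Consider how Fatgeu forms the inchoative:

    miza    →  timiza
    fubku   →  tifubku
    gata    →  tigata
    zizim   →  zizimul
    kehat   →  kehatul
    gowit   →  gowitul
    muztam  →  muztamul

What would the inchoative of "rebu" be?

miza and kehat both have last vowel 'a' yet inflect differently (timiza, kehatul), so the last vowel is not what conditions the rule; whether the stem ends in a vowel or a consonant is.
"rebu" ends in a vowel. The stems ending in a vowel (miza → timiza, fubku → tifubku, gata → tigata) add the prefix ti-.
The other pattern: stems ending in a consonant add -ul.
So rebu → tirebu.

tirebu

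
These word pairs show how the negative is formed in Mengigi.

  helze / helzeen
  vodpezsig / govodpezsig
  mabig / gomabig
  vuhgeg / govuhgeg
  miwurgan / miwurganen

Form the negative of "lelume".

"lelume" ends in -e. The one such stem in the data (helze → helzeen) adds -en, so the same rule applies.
So lelume → lelumeen.

lelumeen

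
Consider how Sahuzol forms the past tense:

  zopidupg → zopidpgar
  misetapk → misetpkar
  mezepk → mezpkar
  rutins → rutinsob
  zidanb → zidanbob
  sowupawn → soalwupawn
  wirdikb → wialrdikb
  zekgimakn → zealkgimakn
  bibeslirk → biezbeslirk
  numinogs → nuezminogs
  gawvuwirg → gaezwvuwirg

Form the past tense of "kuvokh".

zidanb and wirdikb both end in -b yet inflect differently (zidanbob, wialrdikb), so the final letter is not what conditions the rule; the second-to-last letter is.
"kuvokh" has second-to-last letter 'k'. The stems whose second-to-last letter is 'k' (wirdikb → wialrdikb, zekgimakn → zealkgimakn) insert -al- after the first vowel.
The other patterns: stems whose second-to-last letter is 'p' delete the last vowel and add -ar; stems whose second-to-last letter is 'n' add -ob; stems whose second-to-last letter is 'g' or 'r' insert -ez- after the first vowel.
So kuvokh → kualvokh.

kualvokh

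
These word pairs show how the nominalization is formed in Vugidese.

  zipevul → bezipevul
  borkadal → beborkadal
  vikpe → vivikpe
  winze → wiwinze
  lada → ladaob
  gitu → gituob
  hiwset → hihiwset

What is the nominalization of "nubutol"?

"nubutol" ends in -l. The stems ending in -l (borkadal → beborkadal, zipevul → bezipevul) add the prefix be-.
So nubutol → benubutol.

benubutol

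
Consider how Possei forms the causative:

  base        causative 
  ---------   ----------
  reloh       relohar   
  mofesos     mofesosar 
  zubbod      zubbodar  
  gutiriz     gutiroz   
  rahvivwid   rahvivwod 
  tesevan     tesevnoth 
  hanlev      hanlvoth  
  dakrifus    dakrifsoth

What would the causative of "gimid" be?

gimod

zubbod and rahvivwid both end in -d yet inflect differently (zubbodar, rahvivwod), so the final letter is not what conditions the rule; the last vowel is.
"gimid" has last vowel 'i'. The stems whose last vowel is 'i' (gutiriz → gutiroz, rahvivwid → rahvivwod) change the last vowel to 'o'.
The other patterns: stems whose last vowel is 'o' add -ar; stems whose last vowel is 'a', 'e' or 'u' delete the last vowel and add -oth.
So gimid → gimod.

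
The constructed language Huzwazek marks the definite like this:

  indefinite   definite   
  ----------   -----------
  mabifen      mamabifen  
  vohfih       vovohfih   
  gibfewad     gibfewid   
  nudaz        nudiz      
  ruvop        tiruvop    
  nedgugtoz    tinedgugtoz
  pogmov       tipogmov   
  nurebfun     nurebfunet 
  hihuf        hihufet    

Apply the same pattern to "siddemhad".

nudaz and nedgugtoz both end in -z yet inflect differently (nudiz, tinedgugtoz), so the final letter is not what conditions the rule; the last vowel is.
"siddemhad" has last vowel 'a'. The stems whose last vowel is 'a' (gibfewad → gibfewid, nudaz → nudiz) change the last vowel to 'i'.
The other patterns: stems whose last vowel is 'e' or 'i' repeat the first consonant+vowel as a prefix; stems whose last vowel is 'o' add the prefix ti-; stems whose last vowel is 'u' add -et.
So siddemhad → siddemhid.

siddemhid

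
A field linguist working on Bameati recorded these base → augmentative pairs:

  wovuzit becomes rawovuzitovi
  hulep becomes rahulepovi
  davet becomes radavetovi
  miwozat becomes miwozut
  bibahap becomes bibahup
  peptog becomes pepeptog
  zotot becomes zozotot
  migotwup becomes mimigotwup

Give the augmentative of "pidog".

pipidog

wovuzit and miwozat both end in -t yet inflect differently (rawovuzitovi, miwozut), so the final letter is not what conditions the rule; the last vowel is.
"pidog" has last vowel 'o'. The stems whose last vowel is 'o' (peptog → pepeptog, zotot → zozotot) repeat the first consonant+vowel as a prefix.
So pidog → pipidog.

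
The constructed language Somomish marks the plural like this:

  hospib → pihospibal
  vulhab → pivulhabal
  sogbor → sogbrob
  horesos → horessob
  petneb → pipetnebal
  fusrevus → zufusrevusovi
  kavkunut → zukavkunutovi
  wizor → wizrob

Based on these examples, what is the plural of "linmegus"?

zulinmegusovi

horesos and fusrevus both end in -s yet inflect differently (horessob, zufusrevusovi), so the final letter is not what conditions the rule; the last vowel is.
"linmegus" has last vowel 'u'. The stems whose last vowel is 'u' (fusrevus → zufusrevusovi, kavkunut → zukavkunutovi) add zu- … -ovi around the stem.
So linmegus → zulinmegusovi.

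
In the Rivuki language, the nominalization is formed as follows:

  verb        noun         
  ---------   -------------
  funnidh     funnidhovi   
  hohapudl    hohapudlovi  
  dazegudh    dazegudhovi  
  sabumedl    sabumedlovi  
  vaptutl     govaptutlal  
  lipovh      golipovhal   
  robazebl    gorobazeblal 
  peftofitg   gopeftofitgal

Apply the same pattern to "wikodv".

"wikodv" has second-to-last letter 'd'. The stems whose second-to-last letter is 'd' (funnidh → funnidhovi, hohapudl → hohapudlovi, dazegudh → dazegudhovi) add -ovi.
So wikodv → wikodvovi.

wikodvovi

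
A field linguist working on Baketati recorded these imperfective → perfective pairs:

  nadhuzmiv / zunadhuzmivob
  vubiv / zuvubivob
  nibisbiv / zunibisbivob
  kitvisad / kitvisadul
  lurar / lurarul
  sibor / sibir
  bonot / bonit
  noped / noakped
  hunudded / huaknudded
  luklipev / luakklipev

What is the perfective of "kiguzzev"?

lurar and sibor both end in -r yet inflect differently (lurarul, sibir), so the final letter is not what conditions the rule; the last vowel is.
"kiguzzev" has last vowel 'e'. The stems whose last vowel is 'e' (noped → noakped, hunudded → huaknudded, luklipev → luakklipev) insert -ak- after the first vowel.
So kiguzzev → kiakguzzev.

kiakguzzev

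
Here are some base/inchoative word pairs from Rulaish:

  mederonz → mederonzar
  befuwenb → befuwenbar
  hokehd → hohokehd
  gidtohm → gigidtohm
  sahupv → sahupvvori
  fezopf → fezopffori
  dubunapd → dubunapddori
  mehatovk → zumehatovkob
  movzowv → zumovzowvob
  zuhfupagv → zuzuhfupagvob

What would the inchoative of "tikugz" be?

zutikugzob

"tikugz" has second-to-last letter 'g'. The one such stem in the data (zuhfupagv → zuzuhfupagvob) adds zu- … -ob around the stem, so the same rule applies.
So tikugz → zutikugzob.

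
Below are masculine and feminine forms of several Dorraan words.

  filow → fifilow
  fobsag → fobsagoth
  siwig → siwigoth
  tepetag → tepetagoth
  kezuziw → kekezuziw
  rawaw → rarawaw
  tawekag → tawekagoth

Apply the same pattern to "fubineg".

fubinegoth

"fubineg" ends in -g. The stems ending in -g (tawekag → tawekagoth, tepetag → tepetagoth, fobsag → fobsagoth) add -oth.
So fubineg → fubinegoth.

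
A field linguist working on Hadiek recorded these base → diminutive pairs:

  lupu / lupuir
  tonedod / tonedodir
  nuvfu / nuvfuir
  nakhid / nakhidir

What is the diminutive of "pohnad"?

Every pair shown (lupu → lupuir, tonedod → tonedodir, nuvfu → nuvfuir, …) follows the same rule: add -ir.
So pohnad → pohnadir.

pohnadir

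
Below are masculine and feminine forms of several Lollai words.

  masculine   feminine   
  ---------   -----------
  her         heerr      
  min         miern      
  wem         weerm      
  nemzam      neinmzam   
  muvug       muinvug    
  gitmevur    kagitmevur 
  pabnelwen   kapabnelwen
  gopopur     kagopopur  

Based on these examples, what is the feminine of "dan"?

daern

"dan" has 1 vowel. The stems with 1 vowel (her → heerr, min → miern, wem → weerm) insert -er- after the first vowel.
So dan → daern.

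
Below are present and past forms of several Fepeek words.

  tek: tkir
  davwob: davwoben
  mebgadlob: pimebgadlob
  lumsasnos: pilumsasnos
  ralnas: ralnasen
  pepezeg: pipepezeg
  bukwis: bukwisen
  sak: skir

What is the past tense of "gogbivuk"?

pigogbivuk

ralnas and lumsasnos both end in -s yet inflect differently (ralnasen, pilumsasnos), so the final letter is not what conditions the rule; the number of vowels is.
"gogbivuk" has 3 vowels. The stems with 3 vowels (lumsasnos → pilumsasnos, mebgadlob → pimebgadlob, pepezeg → pipepezeg) add the prefix pi-.
So gogbivuk → pigogbivuk.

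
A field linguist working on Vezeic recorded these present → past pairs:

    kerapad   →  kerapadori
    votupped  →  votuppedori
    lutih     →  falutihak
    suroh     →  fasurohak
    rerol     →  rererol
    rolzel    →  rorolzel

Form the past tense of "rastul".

rarastul

suroh and rerol both have last vowel 'o' yet inflect differently (fasurohak, rererol), so the last vowel is not what conditions the rule; the final letter is.
"rastul" ends in -l. The stems ending in -l (rerol → rererol, rolzel → rorolzel) repeat the first consonant+vowel as a prefix.
So rastul → rarastul.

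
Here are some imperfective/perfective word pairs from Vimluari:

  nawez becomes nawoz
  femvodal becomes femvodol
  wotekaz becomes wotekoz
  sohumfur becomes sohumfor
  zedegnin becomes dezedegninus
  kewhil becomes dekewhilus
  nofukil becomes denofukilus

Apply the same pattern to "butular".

nofukil and femvodal both end in -l yet inflect differently (denofukilus, femvodol), so the final letter is not what conditions the rule; the last vowel is.
"butular" has last vowel 'a'. The stems whose last vowel is 'a' (femvodal → femvodol, wotekaz → wotekoz) change the last vowel to 'o'.
The other pattern: stems whose last vowel is 'i' add de- … -us around the stem.
So butular → butulor.

butulor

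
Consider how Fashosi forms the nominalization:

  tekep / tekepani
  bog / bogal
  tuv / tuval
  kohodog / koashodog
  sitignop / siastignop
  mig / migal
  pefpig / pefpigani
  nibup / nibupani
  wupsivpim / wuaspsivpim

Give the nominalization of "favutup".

"favutup" has 3 vowels. The stems with 3 vowels (sitignop → siastignop, kohodog → koashodog, wupsivpim → wuaspsivpim) insert -as- after the first vowel.
The other patterns: stems with 1 vowel add -al; stems with 2 vowels add -ani.
So favutup → faasvutup.

faasvutup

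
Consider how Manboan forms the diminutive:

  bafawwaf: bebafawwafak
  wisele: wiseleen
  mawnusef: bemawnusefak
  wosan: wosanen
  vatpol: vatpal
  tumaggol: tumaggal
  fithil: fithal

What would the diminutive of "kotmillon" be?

kotmillonen

"kotmillon" ends in -n. The one such stem in the data (wosan → wosanen) adds -en, so the same rule applies.
The other patterns: stems ending in -l change the last vowel to 'a'; stems ending in -f add be- … -ak around the stem.
So kotmillon → kotmillonen.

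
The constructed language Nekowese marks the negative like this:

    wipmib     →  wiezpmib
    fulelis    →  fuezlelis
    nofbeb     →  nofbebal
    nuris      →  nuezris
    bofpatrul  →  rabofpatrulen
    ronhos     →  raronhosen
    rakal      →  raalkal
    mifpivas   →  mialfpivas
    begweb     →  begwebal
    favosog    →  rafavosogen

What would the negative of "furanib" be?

mifpivas and fulelis both end in -s yet inflect differently (mialfpivas, fuezlelis), so the final letter is not what conditions the rule; the last vowel is.
"furanib" has last vowel 'i'. The stems whose last vowel is 'i' (fulelis → fuezlelis, nuris → nuezris, wipmib → wiezpmib) insert -ez- after the first vowel.
So furanib → fuezranib.

fuezranib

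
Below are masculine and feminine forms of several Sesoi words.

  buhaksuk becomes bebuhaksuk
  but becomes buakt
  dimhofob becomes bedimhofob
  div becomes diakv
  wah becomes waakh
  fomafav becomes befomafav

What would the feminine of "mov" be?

fomafav and div both end in -v yet inflect differently (befomafav, diakv), so the final letter is not what conditions the rule; the number of vowels is.
"mov" has 1 vowel. The stems with 1 vowel (div → diakv, but → buakt, wah → waakh) insert -ak- after the first vowel.
The other pattern: stems with 3 vowels add the prefix be-.
So mov → moakv.

moakv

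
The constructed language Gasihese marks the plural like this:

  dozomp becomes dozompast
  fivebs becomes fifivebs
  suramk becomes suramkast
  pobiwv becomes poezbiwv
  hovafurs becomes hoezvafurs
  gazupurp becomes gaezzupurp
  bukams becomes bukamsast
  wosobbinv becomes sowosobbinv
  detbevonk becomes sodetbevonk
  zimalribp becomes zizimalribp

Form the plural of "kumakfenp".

sokumakfenp

detbevonk and suramk both end in -k yet inflect differently (sodetbevonk, suramkast), so the final letter is not what conditions the rule; the second-to-last letter is.
"kumakfenp" has second-to-last letter 'n'. The stems whose second-to-last letter is 'n' (detbevonk → sodetbevonk, wosobbinv → sowosobbinv) add the prefix so-.
So kumakfenp → sokumakfenp.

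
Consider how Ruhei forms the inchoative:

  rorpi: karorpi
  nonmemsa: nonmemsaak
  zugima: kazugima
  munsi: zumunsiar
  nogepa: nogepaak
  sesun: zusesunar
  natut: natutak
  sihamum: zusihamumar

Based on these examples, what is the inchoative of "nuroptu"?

zugima and nonmemsa both end in -a yet inflect differently (kazugima, nonmemsaak), so the final letter is not what conditions the rule; the first letter is.
"nuroptu" begins with n-. The stems beginning with n- (nonmemsa → nonmemsaak, natut → natutak, nogepa → nogepaak) add -ak.
The other patterns: stems beginning with r- or z- add the prefix ka-; stems beginning with m- or s- add zu- … -ar around the stem.
So nuroptu → nuroptuak.

nuroptuak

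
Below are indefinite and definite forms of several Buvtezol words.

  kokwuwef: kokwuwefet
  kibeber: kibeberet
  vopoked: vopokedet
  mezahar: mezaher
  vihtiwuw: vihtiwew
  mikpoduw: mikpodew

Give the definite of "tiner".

tineret

"tiner" has last vowel 'e'. The stems whose last vowel is 'e' (kokwuwef → kokwuwefet, kibeber → kibeberet, vopoked → vopokedet) add -et.
The other pattern: stems whose last vowel is 'a' or 'u' change the last vowel to 'e'.
So tiner → tineret.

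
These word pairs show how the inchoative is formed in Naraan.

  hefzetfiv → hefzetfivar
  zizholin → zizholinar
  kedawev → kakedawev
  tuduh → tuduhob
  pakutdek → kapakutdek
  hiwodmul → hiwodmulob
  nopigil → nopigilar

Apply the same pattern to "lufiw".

lufiwar

hiwodmul and nopigil both end in -l yet inflect differently (hiwodmulob, nopigilar), so the final letter is not what conditions the rule; the last vowel is.
"lufiw" has last vowel 'i'. The stems whose last vowel is 'i' (nopigil → nopigilar, zizholin → zizholinar, hefzetfiv → hefzetfivar) add -ar.
The other patterns: stems whose last vowel is 'e' add the prefix ka-; stems whose last vowel is 'u' add -ob.
So lufiw → lufiwar.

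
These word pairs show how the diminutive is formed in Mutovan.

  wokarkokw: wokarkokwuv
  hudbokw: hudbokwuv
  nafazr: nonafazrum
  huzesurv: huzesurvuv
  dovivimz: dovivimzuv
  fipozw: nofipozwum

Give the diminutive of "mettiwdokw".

mettiwdokwuv

fipozw and hudbokw both end in -w yet inflect differently (nofipozwum, hudbokwuv), so the final letter is not what conditions the rule; the second-to-last letter is.
"mettiwdokw" has second-to-last letter 'k'. The stems whose second-to-last letter is 'k' (hudbokw → hudbokwuv, wokarkokw → wokarkokwuv) add -uv.
The other pattern: stems whose second-to-last letter is 'z' add no- … -um around the stem.
So mettiwdokw → mettiwdokwuv.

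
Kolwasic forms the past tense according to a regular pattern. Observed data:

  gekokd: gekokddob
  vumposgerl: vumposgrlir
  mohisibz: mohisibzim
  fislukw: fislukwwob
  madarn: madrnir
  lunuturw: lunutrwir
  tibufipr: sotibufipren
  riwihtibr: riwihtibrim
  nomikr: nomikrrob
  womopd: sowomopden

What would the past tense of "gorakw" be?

"gorakw" has second-to-last letter 'k'. The stems whose second-to-last letter is 'k' (fislukw → fislukwwob, nomikr → nomikrrob, gekokd → gekokddob) double the final consonant and add -ob.
So gorakw → gorakwwob.

gorakwwob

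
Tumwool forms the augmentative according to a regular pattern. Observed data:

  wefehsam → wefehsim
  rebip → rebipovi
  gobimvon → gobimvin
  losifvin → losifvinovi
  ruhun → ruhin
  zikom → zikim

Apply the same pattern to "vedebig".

vedebigovi

"vedebig" has last vowel 'i'. The stems whose last vowel is 'i' (rebip → rebipovi, losifvin → losifvinovi) add -ovi.
The other pattern: stems whose last vowel is 'a', 'o' or 'u' change the last vowel to 'i'.
So vedebig → vedebigovi.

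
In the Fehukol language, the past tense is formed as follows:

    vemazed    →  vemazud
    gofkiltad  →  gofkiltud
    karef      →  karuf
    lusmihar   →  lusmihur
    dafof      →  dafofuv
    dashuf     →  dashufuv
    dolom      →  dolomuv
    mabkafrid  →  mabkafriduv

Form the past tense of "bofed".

karef and dafof both end in -f yet inflect differently (karuf, dafofuv), so the final letter is not what conditions the rule; the last vowel is.
"bofed" has last vowel 'e'. The stems whose last vowel is 'e' (vemazed → vemazud, karef → karuf) change the last vowel to 'u'.
The other pattern: stems whose last vowel is 'i', 'o' or 'u' add -uv.
So bofed → bofud.

bofud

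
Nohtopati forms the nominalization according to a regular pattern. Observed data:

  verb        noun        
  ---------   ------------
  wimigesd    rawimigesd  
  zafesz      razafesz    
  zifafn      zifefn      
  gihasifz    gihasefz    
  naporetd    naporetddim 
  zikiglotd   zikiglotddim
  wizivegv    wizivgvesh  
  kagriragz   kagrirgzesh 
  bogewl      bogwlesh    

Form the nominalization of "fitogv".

zafesz and gihasifz both end in -z yet inflect differently (razafesz, gihasefz), so the final letter is not what conditions the rule; the second-to-last letter is.
"fitogv" has second-to-last letter 'g'. The stems whose second-to-last letter is 'g' (wizivegv → wizivgvesh, kagriragz → kagrirgzesh) delete the last vowel and add -esh.
So fitogv → fitgvesh.

fitgvesh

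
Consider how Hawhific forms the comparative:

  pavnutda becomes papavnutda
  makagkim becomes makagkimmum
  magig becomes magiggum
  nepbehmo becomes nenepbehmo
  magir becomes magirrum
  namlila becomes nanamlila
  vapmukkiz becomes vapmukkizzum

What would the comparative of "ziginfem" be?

ziginfemmum

"ziginfem" ends in a consonant. The stems ending in a consonant (vapmukkiz → vapmukkizzum, magig → magiggum, makagkim → makagkimmum) double the final consonant and add -um.
So ziginfem → ziginfemmum.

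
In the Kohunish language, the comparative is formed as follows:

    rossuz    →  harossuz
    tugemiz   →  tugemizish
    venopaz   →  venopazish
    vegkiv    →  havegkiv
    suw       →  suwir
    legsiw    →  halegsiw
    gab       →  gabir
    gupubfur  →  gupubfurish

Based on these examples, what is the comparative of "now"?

nowir

suw and legsiw both end in -w yet inflect differently (suwir, halegsiw), so the final letter is not what conditions the rule; the number of vowels is.
"now" has 1 vowel. The stems with 1 vowel (suw → suwir, gab → gabir) add -ir.
The other patterns: stems with 2 vowels add the prefix ha-; stems with 3 vowels add -ish.
So now → nowir.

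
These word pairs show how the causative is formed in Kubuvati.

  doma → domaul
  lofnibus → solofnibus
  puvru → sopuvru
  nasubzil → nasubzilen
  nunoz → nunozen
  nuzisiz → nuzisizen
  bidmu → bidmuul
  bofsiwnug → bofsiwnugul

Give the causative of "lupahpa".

bidmu and puvru both end in -u yet inflect differently (bidmuul, sopuvru), so the final letter is not what conditions the rule; the first letter is.
"lupahpa" begins with l-. The one such stem in the data (lofnibus → solofnibus) adds the prefix so-, so the same rule applies.
The other patterns: stems beginning with n- add -en; stems beginning with b- or d- add -ul.
So lupahpa → solupahpa.

solupahpa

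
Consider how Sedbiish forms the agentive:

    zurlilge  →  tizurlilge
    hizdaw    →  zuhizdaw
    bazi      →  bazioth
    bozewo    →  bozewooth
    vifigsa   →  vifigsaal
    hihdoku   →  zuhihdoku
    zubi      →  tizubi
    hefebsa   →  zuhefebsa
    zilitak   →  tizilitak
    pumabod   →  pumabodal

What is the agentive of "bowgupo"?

bowgupooth

zubi and bazi both end in -i yet inflect differently (tizubi, bazioth), so the final letter is not what conditions the rule; the first letter is.
"bowgupo" begins with b-. The stems beginning with b- (bozewo → bozewooth, bazi → bazioth) add -oth.
So bowgupo → bowgupooth.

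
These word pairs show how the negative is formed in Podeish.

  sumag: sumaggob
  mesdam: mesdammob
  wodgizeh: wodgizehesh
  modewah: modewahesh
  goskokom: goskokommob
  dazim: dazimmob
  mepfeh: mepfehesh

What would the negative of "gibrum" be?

gibrummob

modewah and mesdam both have last vowel 'a' yet inflect differently (modewahesh, mesdammob), so the last vowel is not what conditions the rule; the final letter is.
"gibrum" ends in -m. The stems ending in -m (mesdam → mesdammob, goskokom → goskokommob, dazim → dazimmob) double the final consonant and add -ob.
The other pattern: stems ending in -h add -esh.
So gibrum → gibrummob.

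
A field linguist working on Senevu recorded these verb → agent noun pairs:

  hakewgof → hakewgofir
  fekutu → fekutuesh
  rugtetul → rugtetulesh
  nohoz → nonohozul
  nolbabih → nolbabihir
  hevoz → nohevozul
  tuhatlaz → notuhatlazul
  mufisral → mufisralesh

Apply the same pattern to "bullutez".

nobullutezul

mufisral and tuhatlaz both have last vowel 'a' yet inflect differently (mufisralesh, notuhatlazul), so the last vowel is not what conditions the rule; the final letter is.
"bullutez" ends in -z. The stems ending in -z (hevoz → nohevozul, tuhatlaz → notuhatlazul, nohoz → nonohozul) add no- … -ul around the stem.
The other patterns: stems ending in -l or -u add -esh; stems ending in -f or -h add -ir.
So bullutez → nobullutezul.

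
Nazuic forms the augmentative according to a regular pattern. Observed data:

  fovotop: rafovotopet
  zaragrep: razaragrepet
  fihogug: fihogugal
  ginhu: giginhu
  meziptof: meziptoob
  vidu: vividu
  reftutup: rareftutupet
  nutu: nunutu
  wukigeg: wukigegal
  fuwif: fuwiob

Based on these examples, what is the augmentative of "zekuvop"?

razekuvopet

meziptof and fovotop both have last vowel 'o' yet inflect differently (meziptoob, rafovotopet), so the last vowel is not what conditions the rule; the final letter is.
"zekuvop" ends in -p. The stems ending in -p (reftutup → rareftutupet, zaragrep → razaragrepet, fovotop → rafovotopet) add ra- … -et around the stem.
So zekuvop → razekuvopet.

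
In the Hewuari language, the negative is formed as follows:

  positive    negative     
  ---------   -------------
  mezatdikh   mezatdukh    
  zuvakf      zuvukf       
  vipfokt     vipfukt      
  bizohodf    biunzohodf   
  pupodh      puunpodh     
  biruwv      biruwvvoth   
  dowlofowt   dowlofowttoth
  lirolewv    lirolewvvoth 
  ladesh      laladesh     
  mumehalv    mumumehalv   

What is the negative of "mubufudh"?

muunbufudh

zuvakf and bizohodf both end in -f yet inflect differently (zuvukf, biunzohodf), so the final letter is not what conditions the rule; the second-to-last letter is.
"mubufudh" has second-to-last letter 'd'. The stems whose second-to-last letter is 'd' (bizohodf → biunzohodf, pupodh → puunpodh) insert -un- after the first vowel.
The other patterns: stems whose second-to-last letter is 'k' change the last vowel to 'u'; stems whose second-to-last letter is 'w' double the final consonant and add -oth; stems whose second-to-last letter is 'l' or 's' repeat the first consonant+vowel as a prefix.
So mubufudh → muunbufudh.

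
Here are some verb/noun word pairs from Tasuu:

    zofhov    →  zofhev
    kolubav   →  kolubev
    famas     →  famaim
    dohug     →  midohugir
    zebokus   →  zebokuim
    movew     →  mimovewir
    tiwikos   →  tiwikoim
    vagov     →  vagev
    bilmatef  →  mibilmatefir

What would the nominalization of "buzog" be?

mibuzogir

"buzog" ends in -g. The one such stem in the data (dohug → midohugir) adds mi- … -ir around the stem, so the same rule applies.
So buzog → mibuzogir.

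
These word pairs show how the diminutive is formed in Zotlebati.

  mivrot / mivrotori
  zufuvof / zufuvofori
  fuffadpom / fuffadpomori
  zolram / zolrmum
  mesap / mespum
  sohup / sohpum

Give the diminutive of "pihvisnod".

pihvisnodori

"pihvisnod" has last vowel 'o'. The stems whose last vowel is 'o' (mivrot → mivrotori, zufuvof → zufuvofori, fuffadpom → fuffadpomori) add -ori.
So pihvisnod → pihvisnodori.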